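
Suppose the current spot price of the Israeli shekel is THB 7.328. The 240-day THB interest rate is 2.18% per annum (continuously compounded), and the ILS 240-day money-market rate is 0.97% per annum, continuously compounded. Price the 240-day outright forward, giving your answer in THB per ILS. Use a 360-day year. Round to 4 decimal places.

7.3874

T = 240/360 years.
Growth of 1 THB over T: e^(0.0218×240/360) = 1.0146395.
ILS growth factor: e^(0.0097×240/360) = 1.0064876.
Forward (THB per ILS) = 7.328 × 1.0146395 / 1.0064876 = 7.387352.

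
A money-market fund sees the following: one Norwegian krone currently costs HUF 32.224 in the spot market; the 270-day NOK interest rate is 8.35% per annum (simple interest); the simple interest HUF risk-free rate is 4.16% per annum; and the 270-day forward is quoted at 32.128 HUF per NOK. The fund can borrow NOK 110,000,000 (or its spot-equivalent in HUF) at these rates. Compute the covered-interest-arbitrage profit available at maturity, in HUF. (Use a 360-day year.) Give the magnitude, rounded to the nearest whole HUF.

T = 270/360 years.
Invest the NOK and cover forward: 110,000,000 × 1.062625 × 32.128 = HUF 3,755,401,760.00.
Convert at spot and invest in HUF: 110,000,000 × 32.224 × 1.031200 = HUF 3,655,232,768.00.
The quoted forward overvalues NOK, so borrow HUF, buy NOK at spot, deposit the NOK at 8.35%, and sell the proceeds forward at 32.128.
The gap between the two covered legs is HUF 100,168,992.

HUF 100,168,992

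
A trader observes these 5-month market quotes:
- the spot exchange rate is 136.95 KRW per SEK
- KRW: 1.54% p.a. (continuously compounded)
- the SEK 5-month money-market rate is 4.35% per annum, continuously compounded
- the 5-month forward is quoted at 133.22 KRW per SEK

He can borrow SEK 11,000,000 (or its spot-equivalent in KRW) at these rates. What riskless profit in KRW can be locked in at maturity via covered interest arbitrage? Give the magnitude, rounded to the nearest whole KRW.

T = 5/12 years.
Invest the SEK and cover forward: 11,000,000 × 1.018290254717 × 133.22 = KRW 1,492,222,905.07.
Convert at spot and invest in KRW: 11,000,000 × 136.95 × 1.006437297576 = KRW 1,516,147,466.93.
The quoted forward undervalues SEK, so borrow SEK, convert to KRW at spot, deposit the KRW at 1.54%, and buy SEK forward at 133.22 to cover the loan.
Profit = 1,516,147,466.93 − 1,492,222,905.07 = KRW 23,924,562.

KRW 23,924,562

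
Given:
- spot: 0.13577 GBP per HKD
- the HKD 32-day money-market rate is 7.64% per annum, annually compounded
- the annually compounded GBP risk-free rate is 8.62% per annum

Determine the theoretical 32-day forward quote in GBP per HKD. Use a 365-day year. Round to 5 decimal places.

T = 32/365 years.
GBP accumulates by (1 + 0.0862)^(32/365) = 1.0072755.
HKD accumulates by (1 + 0.0764)^(32/365) = 1.0064754.
Forward (GBP per HKD) = 0.13577 × 1.0072755 / 1.0064754 = 0.1358779.

0.13588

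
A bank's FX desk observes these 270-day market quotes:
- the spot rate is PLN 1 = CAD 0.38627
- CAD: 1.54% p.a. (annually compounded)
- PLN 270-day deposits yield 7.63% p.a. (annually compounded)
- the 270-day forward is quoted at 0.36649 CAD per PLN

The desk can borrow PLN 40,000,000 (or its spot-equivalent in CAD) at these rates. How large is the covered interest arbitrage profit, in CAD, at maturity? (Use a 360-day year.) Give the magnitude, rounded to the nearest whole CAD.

T = 270/360 years.
Keep in PLN, deliver into the forward: 40,000,000·1.0566958583·0.36649 = CAD 15,490,738.60.
Swap to CAD now, deposit: 40,000,000·0.38627·1.0115279077 = CAD 15,628,915.40.
The quoted forward undervalues PLN, so borrow PLN, convert to CAD at spot, deposit the CAD at 1.54%, and buy PLN forward at 0.36649 to cover the loan.
Arbitrage profit = |15,490,738.60 − 15,628,915.40| = CAD 138,177.

CAD 138,177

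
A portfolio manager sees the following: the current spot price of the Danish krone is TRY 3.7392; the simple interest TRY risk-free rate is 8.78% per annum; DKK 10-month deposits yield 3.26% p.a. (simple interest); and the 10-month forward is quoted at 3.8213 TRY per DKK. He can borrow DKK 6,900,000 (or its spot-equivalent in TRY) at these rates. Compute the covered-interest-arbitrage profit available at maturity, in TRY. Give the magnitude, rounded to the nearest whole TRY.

TRY 604,942

T = 10/12 years.
Keep in DKK, deliver into the forward: 6,900,000·1.0271666667·3.8213 = TRY 27,083,272.69.
Swap to TRY now, deposit: 6,900,000·3.7392·1.0731666667 = TRY 27,688,215.12.
The quoted forward undervalues DKK, so borrow DKK, convert to TRY at spot, deposit the TRY at 8.78%, and buy DKK forward at 3.8213 to cover the loan.
Arbitrage profit = |27,083,272.69 − 27,688,215.12| = TRY 604,942.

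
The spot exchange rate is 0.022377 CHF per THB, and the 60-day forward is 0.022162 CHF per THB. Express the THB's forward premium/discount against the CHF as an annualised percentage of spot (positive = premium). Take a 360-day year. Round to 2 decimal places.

T = 60/360 years.
Period premium: (0.022162 − 0.022377)/0.022377 = -0.0096081.
Per annum: -0.0096081 / (60/360) = -0.057649 = -5.76%.

-5.76%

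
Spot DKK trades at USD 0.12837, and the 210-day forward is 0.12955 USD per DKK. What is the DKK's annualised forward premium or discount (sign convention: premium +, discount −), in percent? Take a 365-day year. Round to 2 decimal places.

T = 210/365 years.
DKK trades forward at +0.91922% vs spot over the period.
×(1/T) gives 1.60% p.a.

+1.60%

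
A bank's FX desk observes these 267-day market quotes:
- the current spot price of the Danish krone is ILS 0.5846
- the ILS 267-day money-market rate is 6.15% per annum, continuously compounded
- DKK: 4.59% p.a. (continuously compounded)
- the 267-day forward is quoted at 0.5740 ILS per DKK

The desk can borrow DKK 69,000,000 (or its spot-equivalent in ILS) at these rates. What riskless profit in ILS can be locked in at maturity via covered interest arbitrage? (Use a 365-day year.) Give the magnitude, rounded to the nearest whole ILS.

T = 267/365 years.
Keep in DKK, deliver into the forward: 69,000,000·1.0341462058·0.5740 = ILS 40,958,394.63.
Swap to ILS now, deposit: 69,000,000·0.5846·1.0460149638 = ILS 42,193,524.00.
The quoted forward undervalues DKK, so borrow DKK, convert to ILS at spot, deposit the ILS at 6.15%, and buy DKK forward at 0.5740 to cover the loan.
Arbitrage profit = |40,958,394.63 − 42,193,524.00| = ILS 1,235,129.

ILS 1,235,129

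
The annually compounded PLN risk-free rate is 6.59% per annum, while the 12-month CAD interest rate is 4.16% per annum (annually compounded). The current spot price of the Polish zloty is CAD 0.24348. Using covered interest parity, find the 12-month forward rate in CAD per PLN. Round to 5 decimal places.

T = 1 year.
CAD accumulates by (1 + 0.0416)^1 = 1.041600.
PLN accumulates by (1 + 0.0659)^1 = 1.065900.
CIP: F = S · (grow CAD)/(grow PLN) = 0.24348 × 1.041600/1.065900 = 0.2379292 CAD per PLN.

0.23793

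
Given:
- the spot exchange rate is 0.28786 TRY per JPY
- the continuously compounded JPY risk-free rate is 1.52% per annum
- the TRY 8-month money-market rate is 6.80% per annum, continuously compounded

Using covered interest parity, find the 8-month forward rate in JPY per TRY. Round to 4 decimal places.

3.3538

T = 8/12 years.
Growth of 1 TRY over T: e^(0.0680×8/12) = 1.0463766.
Growth of 1 JPY over T: e^(0.0152×8/12) = 1.0101848.
Forward (TRY per JPY) = 0.28786 × 1.0463766 / 1.0101848 = 0.2981731.
Invert for JPY per TRY: 1 / 0.2981731 = 3.3538.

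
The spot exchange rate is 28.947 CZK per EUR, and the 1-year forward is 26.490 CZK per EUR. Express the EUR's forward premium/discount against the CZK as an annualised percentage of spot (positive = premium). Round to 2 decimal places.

T = 1 year.
EUR trades forward at -8.48793% vs spot over the period.
Per annum: -0.0848793 / 1 = -0.084879 = -8.49%.

-8.49%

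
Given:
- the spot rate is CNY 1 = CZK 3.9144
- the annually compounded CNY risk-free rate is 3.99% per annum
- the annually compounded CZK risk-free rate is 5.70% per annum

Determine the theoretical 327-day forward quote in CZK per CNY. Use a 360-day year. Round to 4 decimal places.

T = 327/360 years.
CZK accumulates by (1 + 0.0570)^(327/360) = 1.0516425.
CNY accumulates by (1 + 0.0399)^(327/360) = 1.0361772.
So F = 3.9144 × 1.0516425 / 1.0361772 = 3.972824 (CZK/CNY).

3.9728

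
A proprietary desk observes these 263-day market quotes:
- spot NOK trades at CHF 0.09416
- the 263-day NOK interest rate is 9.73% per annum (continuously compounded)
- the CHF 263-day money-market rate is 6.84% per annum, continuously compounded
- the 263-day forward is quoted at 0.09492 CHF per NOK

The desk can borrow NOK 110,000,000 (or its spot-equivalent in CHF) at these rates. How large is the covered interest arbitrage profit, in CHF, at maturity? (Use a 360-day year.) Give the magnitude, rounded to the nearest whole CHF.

CHF 322,088

T = 263/360 years.
Keep in NOK, deliver into the forward: 110,000,000·1.0736703965·0.09492 = CHF 11,210,407.34.
Swap to CHF now, deposit: 110,000,000·0.09416·1.0512395587 = CHF 10,888,318.85.
The quoted forward overvalues NOK, so borrow CHF, buy NOK at spot, deposit the NOK at 9.73%, and sell the proceeds forward at 0.09492.
The gap between the two covered legs is CHF 322,088.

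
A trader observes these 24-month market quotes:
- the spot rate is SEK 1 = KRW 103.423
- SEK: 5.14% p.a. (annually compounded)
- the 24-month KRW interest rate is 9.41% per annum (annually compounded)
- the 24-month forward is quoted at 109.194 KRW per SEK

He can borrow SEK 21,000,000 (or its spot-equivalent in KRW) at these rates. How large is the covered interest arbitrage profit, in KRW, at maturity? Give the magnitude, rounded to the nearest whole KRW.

T = 2 years.
Keep in SEK, deliver into the forward: 21,000,000·1.10544196·109.194 = KRW 2,534,860,216.99.
Swap to KRW now, deposit: 21,000,000·103.423·1.19705481 = KRW 2,599,862,991.91.
The quoted forward undervalues SEK, so borrow SEK, convert to KRW at spot, deposit the KRW at 9.41%, and buy SEK forward at 109.194 to cover the loan.
Arbitrage profit = |2,534,860,216.99 − 2,599,862,991.91| = KRW 65,002,775.

KRW 65,002,775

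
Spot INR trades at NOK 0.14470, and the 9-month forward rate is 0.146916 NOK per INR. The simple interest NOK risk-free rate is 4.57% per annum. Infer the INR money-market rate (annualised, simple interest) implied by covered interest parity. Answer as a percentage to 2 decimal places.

2.49%

T = 9/12 years.
By CIP, F/S equals the NOK-to-INR growth ratio: 0.146916/0.1447 = 1.0153144.
The NOK side grows by 1 + 0.0457×9/12 = 1.034275.
Hence g_INR = 1.0186746.
r = (1.0186746 − 1)/(9/12) = 0.024899 → 2.49%.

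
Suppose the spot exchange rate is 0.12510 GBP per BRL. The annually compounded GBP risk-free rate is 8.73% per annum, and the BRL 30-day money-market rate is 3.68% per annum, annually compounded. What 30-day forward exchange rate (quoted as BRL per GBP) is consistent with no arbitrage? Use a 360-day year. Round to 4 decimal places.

T = 30/360 years.
GBP growth factor: (1 + 0.0873)^(30/360) = 1.0069992.
BRL growth factor: (1 + 0.0368)^(30/360) = 1.0030161.
CIP: F = S · (grow GBP)/(grow BRL) = 0.1251 × 1.0069992/1.0030161 = 0.1255968 GBP per BRL.
Invert for BRL per GBP: 1 / 0.1255968 = 7.9620.

7.9620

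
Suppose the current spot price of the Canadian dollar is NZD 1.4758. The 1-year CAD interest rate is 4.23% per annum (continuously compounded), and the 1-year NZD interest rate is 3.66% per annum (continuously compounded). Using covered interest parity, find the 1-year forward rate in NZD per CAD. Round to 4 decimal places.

1.4674

T = 1 year.
Growth of 1 NZD over T: e^(0.0366×1) = 1.037278.
Growth of 1 CAD over T: e^(0.0423×1) = 1.0432074.
So F = 1.4758 × 1.037278 / 1.0432074 = 1.467412 (NZD/CAD).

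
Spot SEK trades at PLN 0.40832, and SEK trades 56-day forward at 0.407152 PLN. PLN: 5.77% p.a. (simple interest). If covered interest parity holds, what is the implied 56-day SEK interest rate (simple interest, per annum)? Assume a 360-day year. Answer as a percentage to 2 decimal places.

T = 56/360 years.
By CIP, F/S equals the PLN-to-SEK growth ratio: 0.407152/0.40832 = 0.9971395.
The PLN side grows by 1 + 0.0577×56/360 = 1.0089756.
Hence g_SEK = 1.0118701.
(1.0118701 − 1)/T = 0.076308, i.e. 7.63%.

7.63%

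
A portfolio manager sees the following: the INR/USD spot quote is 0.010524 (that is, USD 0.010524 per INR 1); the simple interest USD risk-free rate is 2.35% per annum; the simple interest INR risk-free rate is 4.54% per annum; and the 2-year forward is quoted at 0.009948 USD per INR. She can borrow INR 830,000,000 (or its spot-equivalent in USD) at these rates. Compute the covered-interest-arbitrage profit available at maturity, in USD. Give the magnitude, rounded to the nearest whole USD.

USD 138,900

T = 2 years.
Invest the INR and cover forward: 830,000,000 × 1.090800 × 0.009948 = USD 9,006,561.07.
Convert at spot and invest in USD: 830,000,000 × 0.010524 × 1.047000 = USD 9,145,461.24.
The quoted forward undervalues INR, so borrow INR, convert to USD at spot, deposit the USD at 2.35%, and buy INR forward at 0.009948 to cover the loan.
Arbitrage profit = |9,006,561.07 − 9,145,461.24| = USD 138,900.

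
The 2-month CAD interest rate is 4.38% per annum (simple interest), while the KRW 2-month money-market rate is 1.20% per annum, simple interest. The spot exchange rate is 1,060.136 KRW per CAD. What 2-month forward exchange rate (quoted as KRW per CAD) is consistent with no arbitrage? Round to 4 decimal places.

T = 2/12 years.
KRW accumulates by 1 + 0.0120×2/12 = 1.002000.
CAD accumulates by 1 + 0.0438×2/12 = 1.007300.
Forward (KRW per CAD) = 1060.136 × 1.002000 / 1.007300 = 1054.557999.

1054.5580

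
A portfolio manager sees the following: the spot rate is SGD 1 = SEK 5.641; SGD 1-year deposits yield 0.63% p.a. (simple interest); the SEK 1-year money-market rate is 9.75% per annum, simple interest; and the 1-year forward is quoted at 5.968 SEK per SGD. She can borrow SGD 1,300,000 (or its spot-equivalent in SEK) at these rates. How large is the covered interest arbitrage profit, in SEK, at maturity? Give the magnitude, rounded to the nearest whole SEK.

SEK 241,019

T = 1 year.
Keep in SGD, deliver into the forward: 1,300,000·1.006300·5.968 = SEK 7,807,277.92.
Swap to SEK now, deposit: 1,300,000·5.641·1.097500 = SEK 8,048,296.75.
The quoted forward undervalues SGD, so borrow SGD, convert to SEK at spot, deposit the SEK at 9.75%, and buy SGD forward at 5.968 to cover the loan.
Arbitrage profit = |7,807,277.92 − 8,048,296.75| = SEK 241,019.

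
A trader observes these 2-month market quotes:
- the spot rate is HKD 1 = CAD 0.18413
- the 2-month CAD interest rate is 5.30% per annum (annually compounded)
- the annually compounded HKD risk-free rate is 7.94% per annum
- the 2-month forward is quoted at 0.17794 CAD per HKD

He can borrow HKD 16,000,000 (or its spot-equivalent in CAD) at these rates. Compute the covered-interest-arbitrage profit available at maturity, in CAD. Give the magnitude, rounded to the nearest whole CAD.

T = 2/12 years.
Invest the HKD and cover forward: 16,000,000 × 1.012815647 × 0.17794 = CAD 2,883,526.66.
Convert at spot and invest in CAD: 16,000,000 × 0.18413 × 1.008644354 = CAD 2,971,546.96.
The quoted forward undervalues HKD, so borrow HKD, convert to CAD at spot, deposit the CAD at 5.30%, and buy HKD forward at 0.17794 to cover the loan.
The gap between the two covered legs is CAD 88,020.

CAD 88,020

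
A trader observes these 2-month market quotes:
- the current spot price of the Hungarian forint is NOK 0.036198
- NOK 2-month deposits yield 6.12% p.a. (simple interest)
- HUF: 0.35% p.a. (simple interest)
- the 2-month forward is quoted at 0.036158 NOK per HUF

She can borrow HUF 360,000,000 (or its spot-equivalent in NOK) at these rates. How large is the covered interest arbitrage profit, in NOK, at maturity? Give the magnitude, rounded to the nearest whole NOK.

NOK 139,726

T = 2/12 years.
Invest the HUF and cover forward: 360,000,000 × 1.0005833333 × 0.036158 = NOK 13,024,473.18.
Convert at spot and invest in NOK: 360,000,000 × 0.036198 × 1.010200 = NOK 13,164,199.06.
The quoted forward undervalues HUF, so borrow HUF, convert to NOK at spot, deposit the NOK at 6.12%, and buy HUF forward at 0.036158 to cover the loan.
Profit = 13,164,199.06 − 13,024,473.18 = NOK 139,726.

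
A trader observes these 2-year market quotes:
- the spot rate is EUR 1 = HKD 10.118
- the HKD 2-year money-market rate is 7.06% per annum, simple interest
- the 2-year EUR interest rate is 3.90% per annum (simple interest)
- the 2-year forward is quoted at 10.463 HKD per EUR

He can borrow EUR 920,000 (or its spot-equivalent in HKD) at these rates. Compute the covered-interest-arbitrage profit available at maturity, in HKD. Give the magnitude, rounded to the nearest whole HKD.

T = 2 years.
Invest the EUR and cover forward: 920,000 × 1.078000 × 10.463 = HKD 10,376,784.88.
Convert at spot and invest in HKD: 920,000 × 10.118 × 1.141200 = HKD 10,622,928.67.
The quoted forward undervalues EUR, so borrow EUR, convert to HKD at spot, deposit the HKD at 7.06%, and buy EUR forward at 10.463 to cover the loan.
The gap between the two covered legs is HKD 246,144.

HKD 246,144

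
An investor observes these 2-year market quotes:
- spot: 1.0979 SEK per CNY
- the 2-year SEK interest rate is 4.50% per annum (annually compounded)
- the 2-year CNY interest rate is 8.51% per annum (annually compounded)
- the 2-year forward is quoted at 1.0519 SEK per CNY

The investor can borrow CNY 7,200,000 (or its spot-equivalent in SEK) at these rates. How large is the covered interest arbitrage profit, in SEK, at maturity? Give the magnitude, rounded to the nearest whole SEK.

T = 2 years.
Keep in CNY, deliver into the forward: 7,200,000·1.17744201·1.0519 = SEK 8,917,569.00.
Swap to SEK now, deposit: 7,200,000·1.0979·1.092025 = SEK 8,632,326.58.
The quoted forward overvalues CNY, so borrow SEK, buy CNY at spot, deposit the CNY at 8.51%, and sell the proceeds forward at 1.0519.
Profit = 8,917,569.00 − 8,632,326.58 = SEK 285,242.

SEK 285,242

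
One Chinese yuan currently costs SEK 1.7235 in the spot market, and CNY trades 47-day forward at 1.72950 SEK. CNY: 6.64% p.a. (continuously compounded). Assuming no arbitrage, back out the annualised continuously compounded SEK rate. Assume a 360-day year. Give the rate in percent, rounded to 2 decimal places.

T = 47/360 years.
F/S = 1.7295/1.7235 = 1.0034813 = (growth of SEK) / (growth of CNY).
CNY growth factor: e^(0.0664×47/360) = 1.0087066.
Hence g_SEK = 1.0122182.
Take logs: ln 1.0122182 / (47/360) = 0.093019, so 9.30%.

9.30%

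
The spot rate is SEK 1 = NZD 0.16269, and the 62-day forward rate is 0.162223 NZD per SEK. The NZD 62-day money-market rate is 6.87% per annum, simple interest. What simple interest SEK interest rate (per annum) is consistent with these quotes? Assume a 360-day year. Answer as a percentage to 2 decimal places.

T = 62/360 years.
CIP gives F = S · g_NZD/g_SEK, so g_NZD/g_SEK = 0.162223/0.16269 = 0.9971295.
NZD growth factor: 1 + 0.0687×62/360 = 1.0118317.
So the SEK growth factor = 1.0147445.
(1.0147445 − 1)/T = 0.085613, i.e. 8.56%.

8.56%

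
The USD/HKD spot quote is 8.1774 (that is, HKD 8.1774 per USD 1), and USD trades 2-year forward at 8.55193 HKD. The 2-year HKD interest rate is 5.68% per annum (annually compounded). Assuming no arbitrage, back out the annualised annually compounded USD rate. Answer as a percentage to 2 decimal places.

T = 2 years.
F/S = 8.55193/8.1774 = 1.0458006 = (growth of HKD) / (growth of USD).
HKD growth factor: (1 + 0.0568)^2 = 1.1168262.
Hence g_USD = 1.067915.
r = 1.067915^(1/2) − 1 = 0.033400 → 3.34%.

3.34%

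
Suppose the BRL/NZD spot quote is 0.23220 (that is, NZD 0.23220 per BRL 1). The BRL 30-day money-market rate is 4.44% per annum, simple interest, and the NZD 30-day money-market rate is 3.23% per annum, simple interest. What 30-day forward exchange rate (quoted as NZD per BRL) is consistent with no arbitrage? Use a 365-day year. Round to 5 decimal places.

T = 30/365 years.
NZD growth factor: 1 + 0.0323×30/365 = 1.0026548.
Growth of 1 BRL over T: 1 + 0.0444×30/365 = 1.0036493.
CIP: F = S · (grow NZD)/(grow BRL) = 0.2322 × 1.0026548/1.0036493 = 0.2319699 NZD per BRL.

0.23197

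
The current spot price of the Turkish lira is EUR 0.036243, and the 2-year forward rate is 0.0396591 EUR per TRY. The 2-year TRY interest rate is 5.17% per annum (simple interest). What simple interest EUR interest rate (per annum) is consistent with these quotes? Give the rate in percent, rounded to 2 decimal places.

T = 2 years.
By CIP, F/S equals the EUR-to-TRY growth ratio: 0.0396591/0.036243 = 1.0942554.
TRY growth factor: 1 + 0.0517×2 = 1.103400.
Hence g_EUR = 1.2074014.
r = (1.2074014 − 1)/2 = 0.103701 → 10.37%.

10.37%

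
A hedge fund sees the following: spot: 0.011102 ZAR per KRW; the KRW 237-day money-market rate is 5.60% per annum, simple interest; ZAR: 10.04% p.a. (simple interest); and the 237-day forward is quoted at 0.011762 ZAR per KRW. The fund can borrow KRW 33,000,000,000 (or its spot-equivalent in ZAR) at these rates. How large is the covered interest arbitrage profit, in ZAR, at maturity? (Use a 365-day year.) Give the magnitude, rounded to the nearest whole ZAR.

T = 237/365 years.
Keep in KRW, deliver into the forward: 33,000,000,000·1.03636164384·0.011762 = ZAR 402,259,626.61.
Swap to ZAR now, deposit: 33,000,000,000·0.011102·1.06519123288 = ZAR 390,249,851.23.
The quoted forward overvalues KRW, so borrow ZAR, buy KRW at spot, deposit the KRW at 5.60%, and sell the proceeds forward at 0.011762.
Profit = 402,259,626.61 − 390,249,851.23 = ZAR 12,009,775.

ZAR 12,009,775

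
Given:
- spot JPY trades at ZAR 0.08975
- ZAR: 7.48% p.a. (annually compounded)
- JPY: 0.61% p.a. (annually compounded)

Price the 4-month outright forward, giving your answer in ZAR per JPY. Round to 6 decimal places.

T = 4/12 years.
Growth of 1 ZAR over T: (1 + 0.0748)^(4/12) = 1.0243363.
JPY accumulates by (1 + 0.0061)^(4/12) = 1.0020292.
So F = 0.08975 × 1.0243363 / 1.0020292 = 0.09174801 (ZAR/JPY).

0.091748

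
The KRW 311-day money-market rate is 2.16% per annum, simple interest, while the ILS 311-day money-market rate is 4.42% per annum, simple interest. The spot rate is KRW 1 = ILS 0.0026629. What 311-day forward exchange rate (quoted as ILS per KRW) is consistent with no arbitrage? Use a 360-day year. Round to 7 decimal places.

0.0027139

T = 311/360 years.
ILS accumulates by 1 + 0.0442×311/360 = 1.0381839.
Growth of 1 KRW over T: 1 + 0.0216×311/360 = 1.018660.
So F = 0.0026629 × 1.0381839 / 1.018660 = 0.002713938 (ILS/KRW).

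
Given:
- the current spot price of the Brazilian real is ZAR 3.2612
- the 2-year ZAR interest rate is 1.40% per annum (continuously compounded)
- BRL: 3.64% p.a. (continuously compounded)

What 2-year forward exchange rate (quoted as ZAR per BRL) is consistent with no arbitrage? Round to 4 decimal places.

T = 2 years.
ZAR growth factor: e^(0.0140×2) = 1.0283957.
Growth of 1 BRL over T: e^(0.0364×2) = 1.0755154.
CIP: F = S · (grow ZAR)/(grow BRL) = 3.2612 × 1.0283957/1.0755154 = 3.118323 ZAR per BRL.

3.1183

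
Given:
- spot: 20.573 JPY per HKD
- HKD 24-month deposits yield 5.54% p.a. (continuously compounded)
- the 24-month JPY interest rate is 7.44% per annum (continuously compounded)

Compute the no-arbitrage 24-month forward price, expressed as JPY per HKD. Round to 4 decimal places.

T = 2 years.
JPY accumulates by e^(0.0744×2) = 1.16044088.
HKD growth factor: e^(0.0554×2) = 1.11717145.
So F = 20.573 × 1.16044088 / 1.11717145 = 21.369818 (JPY/HKD).

21.3698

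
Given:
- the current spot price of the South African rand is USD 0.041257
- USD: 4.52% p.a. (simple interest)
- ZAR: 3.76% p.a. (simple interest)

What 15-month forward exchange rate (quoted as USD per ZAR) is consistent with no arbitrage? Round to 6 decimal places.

0.041631

T = 15/12 years.
USD accumulates by 1 + 0.0452×15/12 = 1.056500.
ZAR growth factor: 1 + 0.0376×15/12 = 1.047000.
Forward (USD per ZAR) = 0.041257 × 1.056500 / 1.047000 = 0.04163135.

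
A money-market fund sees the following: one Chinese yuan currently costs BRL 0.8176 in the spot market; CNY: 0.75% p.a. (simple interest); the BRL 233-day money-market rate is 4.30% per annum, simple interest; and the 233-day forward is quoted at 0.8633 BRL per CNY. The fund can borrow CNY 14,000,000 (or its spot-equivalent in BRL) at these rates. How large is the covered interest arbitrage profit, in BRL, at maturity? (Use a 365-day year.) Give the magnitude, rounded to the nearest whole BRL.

BRL 383,469

T = 233/365 years.
Keep in CNY, deliver into the forward: 14,000,000·1.0047876712·0.8633 = BRL 12,144,064.75.
Swap to BRL now, deposit: 14,000,000·0.8176·1.0274493151 = BRL 11,760,595.84.
The quoted forward overvalues CNY, so borrow BRL, buy CNY at spot, deposit the CNY at 0.75%, and sell the proceeds forward at 0.8633.
Profit = 12,144,064.75 − 11,760,595.84 = BRL 383,469.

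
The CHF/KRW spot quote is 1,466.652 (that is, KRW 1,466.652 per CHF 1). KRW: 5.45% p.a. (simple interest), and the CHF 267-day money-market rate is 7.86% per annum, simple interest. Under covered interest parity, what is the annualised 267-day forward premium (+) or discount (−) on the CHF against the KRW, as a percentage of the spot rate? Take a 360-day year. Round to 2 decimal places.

T = 267/360 years.
No-arbitrage forward: 1466.652 × 1.0404208 / 1.058295 = 1441.880806 KRW/CHF.
Annualised premium = (F − S)/S × (1/T) = (1441.880806 − 1466.652)/1466.652 ÷ (267/360) = -2.28%.

-2.28%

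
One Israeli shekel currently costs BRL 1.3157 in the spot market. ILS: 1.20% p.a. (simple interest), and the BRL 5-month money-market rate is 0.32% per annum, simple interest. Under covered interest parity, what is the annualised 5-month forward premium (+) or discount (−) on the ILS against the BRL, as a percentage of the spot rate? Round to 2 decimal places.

-0.88%

T = 5/12 years.
F = S · g_BRL/g_ILS = 1.3157 × 1.0013333/1.005000 = 1.3108997.
(F − S)/S ÷ T = (1.3108997 − 1.3157)/1.3157/(5/12) = -0.008756 → -0.88%.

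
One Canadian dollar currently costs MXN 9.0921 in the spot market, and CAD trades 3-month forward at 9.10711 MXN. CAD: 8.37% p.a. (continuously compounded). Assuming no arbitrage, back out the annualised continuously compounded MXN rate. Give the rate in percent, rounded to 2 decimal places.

T = 3/12 years.
CIP gives F = S · g_MXN/g_CAD, so g_MXN/g_CAD = 9.10711/9.0921 = 1.0016509.
The CAD side grows by e^(0.0837×3/12) = 1.0211455.
So the MXN growth factor = 1.0228313.
r = ln(1.0228313)/(3/12) = 0.090298 → 9.03%.

9.03%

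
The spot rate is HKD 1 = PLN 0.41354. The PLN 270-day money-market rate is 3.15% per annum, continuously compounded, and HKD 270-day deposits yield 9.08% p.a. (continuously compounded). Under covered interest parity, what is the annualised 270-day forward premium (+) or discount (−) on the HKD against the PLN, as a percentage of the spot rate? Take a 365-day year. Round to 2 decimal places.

-5.80%

T = 270/365 years.
F = S · g_PLN/g_HKD = 0.41354 × 1.023575/1.0694742 = 0.39579188.
(F − S)/S ÷ T = (0.39579188 − 0.41354)/0.41354/(270/365) = -0.058018 → -5.80%.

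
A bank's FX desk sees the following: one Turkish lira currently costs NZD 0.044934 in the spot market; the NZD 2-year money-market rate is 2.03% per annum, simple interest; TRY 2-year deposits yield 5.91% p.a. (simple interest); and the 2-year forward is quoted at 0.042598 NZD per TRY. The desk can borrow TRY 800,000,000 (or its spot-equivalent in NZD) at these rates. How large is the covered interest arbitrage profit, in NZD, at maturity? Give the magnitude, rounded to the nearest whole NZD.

NZD 699,811

T = 2 years.
Keep in TRY, deliver into the forward: 800,000,000·1.118200·0.042598 = NZD 38,106,466.88.
Swap to NZD now, deposit: 800,000,000·0.044934·1.040600 = NZD 37,406,656.32.
The quoted forward overvalues TRY, so borrow NZD, buy TRY at spot, deposit the TRY at 5.91%, and sell the proceeds forward at 0.042598.
Arbitrage profit = |38,106,466.88 − 37,406,656.32| = NZD 699,811.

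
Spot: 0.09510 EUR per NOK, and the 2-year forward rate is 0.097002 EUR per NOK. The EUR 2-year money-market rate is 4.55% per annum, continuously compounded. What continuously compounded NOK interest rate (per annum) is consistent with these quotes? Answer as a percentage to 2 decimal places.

T = 2 years.
F/S = 0.097002/0.0951 = 1.0200000 = (growth of EUR) / (growth of NOK).
The EUR side grows by e^(0.0455×2) = 1.095269.
That pins the NOK growth at 1.0737931.
r = ln(1.0737931)/2 = 0.035599 → 3.56%.

3.56%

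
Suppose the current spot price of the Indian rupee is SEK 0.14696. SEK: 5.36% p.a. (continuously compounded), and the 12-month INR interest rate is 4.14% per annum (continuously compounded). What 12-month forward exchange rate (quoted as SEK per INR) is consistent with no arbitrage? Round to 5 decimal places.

T = 1 year.
SEK accumulates by e^(0.0536×1) = 1.0550625.
Growth of 1 INR over T: e^(0.0414×1) = 1.0422689.
Forward (SEK per INR) = 0.14696 × 1.0550625 / 1.0422689 = 0.1487639.

0.14876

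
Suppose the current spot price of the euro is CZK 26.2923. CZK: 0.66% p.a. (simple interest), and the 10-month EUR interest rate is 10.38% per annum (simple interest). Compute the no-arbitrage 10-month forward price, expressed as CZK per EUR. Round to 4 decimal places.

24.3322

T = 10/12 years.
CZK growth factor: 1 + 0.0066×10/12 = 1.005500.
EUR growth factor: 1 + 0.1038×10/12 = 1.086500.
Forward (CZK per EUR) = 26.2923 × 1.005500 / 1.086500 = 24.332175.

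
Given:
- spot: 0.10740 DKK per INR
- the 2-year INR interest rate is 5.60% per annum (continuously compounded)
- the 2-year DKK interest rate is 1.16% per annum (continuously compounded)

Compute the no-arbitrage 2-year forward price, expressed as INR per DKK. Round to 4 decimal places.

10.1756

T = 2 years.
DKK accumulates by e^(0.0116×2) = 1.02347121.
INR growth factor: e^(0.0560×2) = 1.11851286.
Forward (DKK per INR) = 0.1074 × 1.02347121 / 1.11851286 = 0.098274067.
Quoted the other way: 1/0.098274067 = 10.1756 INR per DKK.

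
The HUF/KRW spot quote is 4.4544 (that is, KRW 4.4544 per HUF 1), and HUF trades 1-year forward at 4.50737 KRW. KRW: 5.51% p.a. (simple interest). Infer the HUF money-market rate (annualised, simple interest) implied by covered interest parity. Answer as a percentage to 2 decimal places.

T = 1 year.
F/S = 4.50737/4.4544 = 1.0118916 = (growth of KRW) / (growth of HUF).
The KRW side grows by 1 + 0.0551×1 = 1.055100.
That pins the HUF growth at 1.0427006.
(1.0427006 − 1)/T = 0.042701, i.e. 4.27%.

4.27%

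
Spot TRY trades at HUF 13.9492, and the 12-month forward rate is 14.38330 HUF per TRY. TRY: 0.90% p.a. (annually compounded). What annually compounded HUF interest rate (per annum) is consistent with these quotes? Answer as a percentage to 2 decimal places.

4.04%

T = 1 year.
F/S = 14.3833/13.9492 = 1.0311201 = (growth of HUF) / (growth of TRY).
The TRY side grows by (1 + 0.0090)^1 = 1.009000.
Hence g_HUF = 1.0404002.
Annualise: 1.0404002^(1/1) − 1 = 0.040400 = 4.04%.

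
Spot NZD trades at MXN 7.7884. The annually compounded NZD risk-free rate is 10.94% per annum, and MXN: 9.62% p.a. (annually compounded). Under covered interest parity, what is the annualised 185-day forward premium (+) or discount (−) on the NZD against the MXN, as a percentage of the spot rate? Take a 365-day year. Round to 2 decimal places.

-1.19%

T = 185/365 years.
No-arbitrage forward: 7.7884 × 1.0476546 / 1.0540298 = 7.7412926 MXN/NZD.
Annualised premium = (F − S)/S × (1/T) = (7.7412926 − 7.7884)/7.7884 ÷ (185/365) = -1.19%.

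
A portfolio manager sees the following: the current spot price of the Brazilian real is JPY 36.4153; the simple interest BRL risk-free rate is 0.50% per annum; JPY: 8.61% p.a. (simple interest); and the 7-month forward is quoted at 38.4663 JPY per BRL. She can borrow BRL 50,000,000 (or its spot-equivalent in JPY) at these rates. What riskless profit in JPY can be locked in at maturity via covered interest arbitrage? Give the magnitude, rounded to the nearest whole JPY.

T = 7/12 years.
Keep in BRL, deliver into the forward: 50,000,000·1.002916666667·38.4663 = JPY 1,928,924,668.75.
Swap to JPY now, deposit: 50,000,000·36.4153·1.050225 = JPY 1,912,212,922.13.
The quoted forward overvalues BRL, so borrow JPY, buy BRL at spot, deposit the BRL at 0.50%, and sell the proceeds forward at 38.4663.
Arbitrage profit = |1,928,924,668.75 − 1,912,212,922.13| = JPY 16,711,747.

JPY 16,711,747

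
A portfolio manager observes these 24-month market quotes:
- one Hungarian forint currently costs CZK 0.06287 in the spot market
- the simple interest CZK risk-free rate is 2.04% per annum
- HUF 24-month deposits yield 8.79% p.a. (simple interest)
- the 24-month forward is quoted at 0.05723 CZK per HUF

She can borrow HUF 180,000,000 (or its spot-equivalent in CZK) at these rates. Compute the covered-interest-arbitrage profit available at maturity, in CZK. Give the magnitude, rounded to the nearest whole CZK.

T = 2 years.
Invest the HUF and cover forward: 180,000,000 × 1.175800 × 0.05723 = CZK 12,112,386.12.
Convert at spot and invest in CZK: 180,000,000 × 0.06287 × 1.040800 = CZK 11,778,317.28.
The quoted forward overvalues HUF, so borrow CZK, buy HUF at spot, deposit the HUF at 8.79%, and sell the proceeds forward at 0.05723.
Profit = 12,112,386.12 − 11,778,317.28 = CZK 334,069.

CZK 334,069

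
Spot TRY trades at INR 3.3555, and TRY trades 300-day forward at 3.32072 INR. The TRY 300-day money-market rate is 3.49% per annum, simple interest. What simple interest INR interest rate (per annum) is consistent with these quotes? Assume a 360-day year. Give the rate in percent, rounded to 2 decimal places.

2.21%

T = 300/360 years.
CIP gives F = S · g_INR/g_TRY, so g_INR/g_TRY = 3.32072/3.3555 = 0.9896349.
TRY growth factor: 1 + 0.0349×300/360 = 1.0290833.
So the INR growth factor = 1.0184167.
r = (1.0184167 − 1)/(300/360) = 0.022100 → 2.21%.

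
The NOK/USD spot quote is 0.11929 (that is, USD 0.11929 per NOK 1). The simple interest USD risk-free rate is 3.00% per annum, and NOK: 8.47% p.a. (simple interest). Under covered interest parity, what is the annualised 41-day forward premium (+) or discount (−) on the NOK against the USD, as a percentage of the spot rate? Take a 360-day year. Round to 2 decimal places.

T = 41/360 years.
F = S · g_USD/g_NOK = 0.11929 × 1.0034167/1.0096464 = 0.11855396.
Annualised premium = (F − S)/S × (1/T) = (0.11855396 − 0.11929)/0.11929 ÷ (41/360) = -5.42%.

-5.42%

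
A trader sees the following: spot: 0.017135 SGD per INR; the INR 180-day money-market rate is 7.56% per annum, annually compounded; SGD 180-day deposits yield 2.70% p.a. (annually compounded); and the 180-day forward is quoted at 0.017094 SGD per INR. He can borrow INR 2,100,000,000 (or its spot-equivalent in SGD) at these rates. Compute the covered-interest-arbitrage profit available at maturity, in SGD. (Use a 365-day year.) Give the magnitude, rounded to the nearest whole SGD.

T = 180/365 years.
Keep in INR, deliver into the forward: 2,100,000,000·1.0365938085·0.017094 = SGD 37,211,022.58.
Swap to SGD now, deposit: 2,100,000,000·0.017135·1.0132251756 = SGD 36,459,388.11.
The quoted forward overvalues INR, so borrow SGD, buy INR at spot, deposit the INR at 7.56%, and sell the proceeds forward at 0.017094.
Arbitrage profit = |37,211,022.58 − 36,459,388.11| = SGD 751,634.

SGD 751,634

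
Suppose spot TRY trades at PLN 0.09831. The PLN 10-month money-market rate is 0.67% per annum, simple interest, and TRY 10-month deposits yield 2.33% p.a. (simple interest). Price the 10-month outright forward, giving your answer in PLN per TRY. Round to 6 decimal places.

0.096976

T = 10/12 years.
Growth of 1 PLN over T: 1 + 0.0067×10/12 = 1.0055833.
Growth of 1 TRY over T: 1 + 0.0233×10/12 = 1.0194167.
CIP: F = S · (grow PLN)/(grow TRY) = 0.09831 × 1.0055833/1.0194167 = 0.09697594 PLN per TRY.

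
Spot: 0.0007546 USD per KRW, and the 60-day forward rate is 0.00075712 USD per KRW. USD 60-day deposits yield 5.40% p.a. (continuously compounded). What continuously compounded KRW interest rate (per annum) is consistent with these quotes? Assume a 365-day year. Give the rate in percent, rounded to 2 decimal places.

3.37%

T = 60/365 years.
By CIP, F/S equals the USD-to-KRW growth ratio: 0.00075712/0.0007546 = 1.0033395.
USD growth factor: e^(0.0540×60/365) = 1.0089162.
Hence g_KRW = 1.0055581.
Take logs: ln 1.0055581 / (60/365) = 0.033718, so 3.37%.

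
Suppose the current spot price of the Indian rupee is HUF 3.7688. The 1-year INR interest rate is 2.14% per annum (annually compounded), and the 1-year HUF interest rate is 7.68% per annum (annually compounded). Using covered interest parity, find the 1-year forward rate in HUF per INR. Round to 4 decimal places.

3.9732

T = 1 year.
HUF accumulates by (1 + 0.0768)^1 = 1.076800.
Growth of 1 INR over T: (1 + 0.0214)^1 = 1.021400.
So F = 3.7688 × 1.076800 / 1.021400 = 3.973217 (HUF/INR).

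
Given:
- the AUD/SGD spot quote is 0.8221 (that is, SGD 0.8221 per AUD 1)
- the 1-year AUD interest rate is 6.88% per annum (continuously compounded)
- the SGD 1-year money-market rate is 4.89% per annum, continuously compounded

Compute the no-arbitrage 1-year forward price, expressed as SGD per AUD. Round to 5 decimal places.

T = 1 year.
SGD growth factor: e^(0.0489×1) = 1.0501153.
AUD growth factor: e^(0.0688×1) = 1.0712219.
Forward (SGD per AUD) = 0.8221 × 1.0501153 / 1.0712219 = 0.8059019.

0.80590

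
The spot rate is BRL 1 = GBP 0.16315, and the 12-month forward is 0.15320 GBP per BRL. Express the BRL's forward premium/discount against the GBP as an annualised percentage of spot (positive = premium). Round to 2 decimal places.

T = 1 year.
BRL trades forward at -6.09868% vs spot over the period.
Annualise by dividing by T: -0.0609868 / 1 = -0.060987 → -6.10%.

-6.10%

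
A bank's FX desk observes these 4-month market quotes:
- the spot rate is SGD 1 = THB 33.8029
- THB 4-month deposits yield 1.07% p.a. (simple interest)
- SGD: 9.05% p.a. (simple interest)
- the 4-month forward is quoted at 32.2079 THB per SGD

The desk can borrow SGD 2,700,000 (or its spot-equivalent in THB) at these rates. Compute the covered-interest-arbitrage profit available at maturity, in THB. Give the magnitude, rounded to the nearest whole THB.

THB 2,008,688

T = 4/12 years.
Invest the SGD and cover forward: 2,700,000 × 1.0301666667 × 32.2079 = THB 89,584,663.46.
Convert at spot and invest in THB: 2,700,000 × 33.8029 × 1.0035666667 = THB 91,593,351.93.
The quoted forward undervalues SGD, so borrow SGD, convert to THB at spot, deposit the THB at 1.07%, and buy SGD forward at 32.2079 to cover the loan.
Arbitrage profit = |89,584,663.46 − 91,593,351.93| = THB 2,008,688.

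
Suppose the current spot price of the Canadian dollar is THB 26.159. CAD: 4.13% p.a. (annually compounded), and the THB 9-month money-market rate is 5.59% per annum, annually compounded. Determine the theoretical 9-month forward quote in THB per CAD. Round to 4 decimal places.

26.4336

T = 9/12 years.
THB growth factor: (1 + 0.0559)^(9/12) = 1.04163867.
Growth of 1 CAD over T: (1 + 0.0413)^(9/12) = 1.03081778.
So F = 26.159 × 1.04163867 / 1.03081778 = 26.433601 (THB/CAD).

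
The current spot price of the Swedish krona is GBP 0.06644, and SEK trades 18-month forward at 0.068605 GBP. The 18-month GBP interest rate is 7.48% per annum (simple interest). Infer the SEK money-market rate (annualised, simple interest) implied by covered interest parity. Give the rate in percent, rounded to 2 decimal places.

T = 18/12 years.
By CIP, F/S equals the GBP-to-SEK growth ratio: 0.068605/0.06644 = 1.0325858.
The GBP side grows by 1 + 0.0748×18/12 = 1.112200.
That pins the SEK growth at 1.0771018.
r = (1.0771018 − 1)/(18/12) = 0.051401 → 5.14%.

5.14%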